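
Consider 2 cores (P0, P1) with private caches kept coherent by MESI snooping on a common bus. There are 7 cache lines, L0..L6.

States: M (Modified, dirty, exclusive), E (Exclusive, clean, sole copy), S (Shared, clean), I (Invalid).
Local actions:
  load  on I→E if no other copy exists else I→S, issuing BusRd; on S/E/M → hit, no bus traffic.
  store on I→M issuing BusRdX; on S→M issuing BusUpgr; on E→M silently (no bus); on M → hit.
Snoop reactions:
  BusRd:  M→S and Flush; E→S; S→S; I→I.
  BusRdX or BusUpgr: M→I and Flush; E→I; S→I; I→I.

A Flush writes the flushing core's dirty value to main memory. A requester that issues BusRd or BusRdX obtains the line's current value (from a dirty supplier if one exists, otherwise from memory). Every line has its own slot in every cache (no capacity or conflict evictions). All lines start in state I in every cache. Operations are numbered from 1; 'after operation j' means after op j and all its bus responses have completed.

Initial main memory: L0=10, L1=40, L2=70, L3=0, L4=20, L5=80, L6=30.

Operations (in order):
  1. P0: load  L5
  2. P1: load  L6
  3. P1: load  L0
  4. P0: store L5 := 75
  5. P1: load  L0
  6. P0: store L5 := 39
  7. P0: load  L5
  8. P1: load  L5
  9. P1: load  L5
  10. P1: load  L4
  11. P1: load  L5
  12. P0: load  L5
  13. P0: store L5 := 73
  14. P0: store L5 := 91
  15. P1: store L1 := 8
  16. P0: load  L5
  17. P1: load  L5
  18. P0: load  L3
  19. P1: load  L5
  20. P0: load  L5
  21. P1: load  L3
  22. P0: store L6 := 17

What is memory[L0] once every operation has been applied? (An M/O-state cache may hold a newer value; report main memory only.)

memory[L0] = 10

1. P0: load  L5  bus=[BusRd]  L5: P0=E P1=I  mem[L5]=80
2. P1: load  L6  bus=[BusRd]  L6: P0=I P1=E  mem[L6]=30
3. P1: load  L0  bus=[BusRd]  L0: P0=I P1=E  mem[L0]=10
4. P0: store L5 := 75  bus=[-]  L5: P0=M P1=I  mem[L5]=80
5. P1: load  L0  bus=[-]  L0: P0=I P1=E  mem[L0]=10
6. P0: store L5 := 39  bus=[-]  L5: P0=M P1=I  mem[L5]=80
7. P0: load  L5  bus=[-]  L5: P0=M P1=I  mem[L5]=80
8. P1: load  L5  bus=[BusRd,Flush]  L5: P0=S P1=S  mem[L5]=39
9. P1: load  L5  bus=[-]  L5: P0=S P1=S  mem[L5]=39
10. P1: load  L4  bus=[BusRd]  L4: P0=I P1=E  mem[L4]=20
11. P1: load  L5  bus=[-]  L5: P0=S P1=S  mem[L5]=39
12. P0: load  L5  bus=[-]  L5: P0=S P1=S  mem[L5]=39
13. P0: store L5 := 73  bus=[BusUpgr]  L5: P0=M P1=I  mem[L5]=39
14. P0: store L5 := 91  bus=[-]  L5: P0=M P1=I  mem[L5]=39
15. P1: store L1 := 8  bus=[BusRdX]  L1: P0=I P1=M  mem[L1]=40
16. P0: load  L5  bus=[-]  L5: P0=M P1=I  mem[L5]=39
17. P1: load  L5  bus=[BusRd,Flush]  L5: P0=S P1=S  mem[L5]=91
18. P0: load  L3  bus=[BusRd]  L3: P0=E P1=I  mem[L3]=0
19. P1: load  L5  bus=[-]  L5: P0=S P1=S  mem[L5]=91
20. P0: load  L5  bus=[-]  L5: P0=S P1=S  mem[L5]=91
21. P1: load  L3  bus=[BusRd]  L3: P0=S P1=S  mem[L3]=0
22. P0: store L6 := 17  bus=[BusRdX]  L6: P0=M P1=I  mem[L6]=30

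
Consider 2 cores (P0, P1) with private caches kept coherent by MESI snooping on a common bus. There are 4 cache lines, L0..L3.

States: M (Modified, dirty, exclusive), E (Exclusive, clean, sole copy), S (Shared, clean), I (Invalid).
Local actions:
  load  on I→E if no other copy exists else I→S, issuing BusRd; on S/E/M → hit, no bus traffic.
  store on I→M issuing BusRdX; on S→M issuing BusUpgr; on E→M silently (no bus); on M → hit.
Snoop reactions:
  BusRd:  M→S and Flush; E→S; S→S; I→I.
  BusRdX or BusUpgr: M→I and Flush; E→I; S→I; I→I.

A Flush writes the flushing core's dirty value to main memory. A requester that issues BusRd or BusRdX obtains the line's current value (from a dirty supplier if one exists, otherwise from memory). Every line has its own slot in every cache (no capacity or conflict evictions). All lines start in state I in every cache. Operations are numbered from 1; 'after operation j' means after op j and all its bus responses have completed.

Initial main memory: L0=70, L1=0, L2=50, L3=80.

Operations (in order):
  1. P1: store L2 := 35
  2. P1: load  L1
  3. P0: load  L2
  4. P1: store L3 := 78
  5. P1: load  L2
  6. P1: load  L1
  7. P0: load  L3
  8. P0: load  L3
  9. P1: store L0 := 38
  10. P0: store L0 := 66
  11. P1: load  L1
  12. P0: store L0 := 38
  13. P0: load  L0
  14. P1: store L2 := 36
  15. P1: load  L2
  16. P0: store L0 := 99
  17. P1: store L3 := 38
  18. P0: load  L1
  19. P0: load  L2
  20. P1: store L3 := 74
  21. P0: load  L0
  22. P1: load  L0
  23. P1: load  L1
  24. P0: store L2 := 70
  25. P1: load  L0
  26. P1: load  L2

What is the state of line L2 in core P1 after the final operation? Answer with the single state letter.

state = S

[1] P1: store L2 := 35 | P0:I, P1:M(35) | bus: BusRdX
[2] P1: load  L1 | P0:I, P1:E(0) | bus: BusRd
[3] P0: load  L2 | P0:S(35), P1:S(35) | bus: BusRd,Flush
[4] P1: store L3 := 78 | P0:I, P1:M(78) | bus: BusRdX
[5] P1: load  L2 | P0:S(35), P1:S(35) | bus: none
[6] P1: load  L1 | P0:I, P1:E(0) | bus: none
[7] P0: load  L3 | P0:S(78), P1:S(78) | bus: BusRd,Flush
[8] P0: load  L3 | P0:S(78), P1:S(78) | bus: none
[9] P1: store L0 := 38 | P0:I, P1:M(38) | bus: BusRdX
[10] P0: store L0 := 66 | P0:M(66), P1:I | bus: BusRdX,Flush
[11] P1: load  L1 | P0:I, P1:E(0) | bus: none
[12] P0: store L0 := 38 | P0:M(38), P1:I | bus: none
[13] P0: load  L0 | P0:M(38), P1:I | bus: none
[14] P1: store L2 := 36 | P0:I, P1:M(36) | bus: BusUpgr
[15] P1: load  L2 | P0:I, P1:M(36) | bus: none
[16] P0: store L0 := 99 | P0:M(99), P1:I | bus: none
[17] P1: store L3 := 38 | P0:I, P1:M(38) | bus: BusUpgr
[18] P0: load  L1 | P0:S(0), P1:S(0) | bus: BusRd
[19] P0: load  L2 | P0:S(36), P1:S(36) | bus: BusRd,Flush
[20] P1: store L3 := 74 | P0:I, P1:M(74) | bus: none
[21] P0: load  L0 | P0:M(99), P1:I | bus: none
[22] P1: load  L0 | P0:S(99), P1:S(99) | bus: BusRd,Flush
[23] P1: load  L1 | P0:S(0), P1:S(0) | bus: none
[24] P0: store L2 := 70 | P0:M(70), P1:I | bus: BusUpgr
[25] P1: load  L0 | P0:S(99), P1:S(99) | bus: none
[26] P1: load  L2 | P0:S(70), P1:S(70) | bus: BusRd,Flush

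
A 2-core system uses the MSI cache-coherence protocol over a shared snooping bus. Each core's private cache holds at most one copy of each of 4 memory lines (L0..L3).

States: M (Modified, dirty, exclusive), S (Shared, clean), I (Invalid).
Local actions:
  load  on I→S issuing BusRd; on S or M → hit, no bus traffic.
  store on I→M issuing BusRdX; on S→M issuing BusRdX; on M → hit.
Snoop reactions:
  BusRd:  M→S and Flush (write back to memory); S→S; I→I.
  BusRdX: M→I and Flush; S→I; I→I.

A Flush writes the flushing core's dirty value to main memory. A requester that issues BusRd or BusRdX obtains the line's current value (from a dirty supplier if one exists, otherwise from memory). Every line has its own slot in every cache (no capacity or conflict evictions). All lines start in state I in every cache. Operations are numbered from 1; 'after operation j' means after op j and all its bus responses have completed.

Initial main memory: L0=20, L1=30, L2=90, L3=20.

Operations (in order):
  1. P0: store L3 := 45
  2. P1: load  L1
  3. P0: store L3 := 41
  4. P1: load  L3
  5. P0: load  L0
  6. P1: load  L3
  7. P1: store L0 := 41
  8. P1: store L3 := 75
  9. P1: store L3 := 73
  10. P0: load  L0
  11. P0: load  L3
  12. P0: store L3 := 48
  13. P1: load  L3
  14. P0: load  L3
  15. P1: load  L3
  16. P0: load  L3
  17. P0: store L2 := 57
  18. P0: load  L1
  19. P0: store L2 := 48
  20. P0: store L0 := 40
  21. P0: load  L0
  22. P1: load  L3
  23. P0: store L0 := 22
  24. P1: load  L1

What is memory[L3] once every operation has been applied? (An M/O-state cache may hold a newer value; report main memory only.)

[1] P0: store L3 := 45 | P0:M(45), P1:I | bus: BusRdX
[2] P1: load  L1 | P0:I, P1:S(30) | bus: BusRd
[3] P0: store L3 := 41 | P0:M(41), P1:I | bus: none
[4] P1: load  L3 | P0:S(41), P1:S(41) | bus: BusRd,Flush
[5] P0: load  L0 | P0:S(20), P1:I | bus: BusRd
[6] P1: load  L3 | P0:S(41), P1:S(41) | bus: none
[7] P1: store L0 := 41 | P0:I, P1:M(41) | bus: BusRdX
[8] P1: store L3 := 75 | P0:I, P1:M(75) | bus: BusRdX
[9] P1: store L3 := 73 | P0:I, P1:M(73) | bus: none
[10] P0: load  L0 | P0:S(41), P1:S(41) | bus: BusRd,Flush
[11] P0: load  L3 | P0:S(73), P1:S(73) | bus: BusRd,Flush
[12] P0: store L3 := 48 | P0:M(48), P1:I | bus: BusRdX
[13] P1: load  L3 | P0:S(48), P1:S(48) | bus: BusRd,Flush
[14] P0: load  L3 | P0:S(48), P1:S(48) | bus: none
[15] P1: load  L3 | P0:S(48), P1:S(48) | bus: none
[16] P0: load  L3 | P0:S(48), P1:S(48) | bus: none
[17] P0: store L2 := 57 | P0:M(57), P1:I | bus: BusRdX
[18] P0: load  L1 | P0:S(30), P1:S(30) | bus: BusRd
[19] P0: store L2 := 48 | P0:M(48), P1:I | bus: none
[20] P0: store L0 := 40 | P0:M(40), P1:I | bus: BusRdX
[21] P0: load  L0 | P0:M(40), P1:I | bus: none
[22] P1: load  L3 | P0:S(48), P1:S(48) | bus: none
[23] P0: store L0 := 22 | P0:M(22), P1:I | bus: none
[24] P1: load  L1 | P0:S(30), P1:S(30) | bus: none

memory[L3] = 48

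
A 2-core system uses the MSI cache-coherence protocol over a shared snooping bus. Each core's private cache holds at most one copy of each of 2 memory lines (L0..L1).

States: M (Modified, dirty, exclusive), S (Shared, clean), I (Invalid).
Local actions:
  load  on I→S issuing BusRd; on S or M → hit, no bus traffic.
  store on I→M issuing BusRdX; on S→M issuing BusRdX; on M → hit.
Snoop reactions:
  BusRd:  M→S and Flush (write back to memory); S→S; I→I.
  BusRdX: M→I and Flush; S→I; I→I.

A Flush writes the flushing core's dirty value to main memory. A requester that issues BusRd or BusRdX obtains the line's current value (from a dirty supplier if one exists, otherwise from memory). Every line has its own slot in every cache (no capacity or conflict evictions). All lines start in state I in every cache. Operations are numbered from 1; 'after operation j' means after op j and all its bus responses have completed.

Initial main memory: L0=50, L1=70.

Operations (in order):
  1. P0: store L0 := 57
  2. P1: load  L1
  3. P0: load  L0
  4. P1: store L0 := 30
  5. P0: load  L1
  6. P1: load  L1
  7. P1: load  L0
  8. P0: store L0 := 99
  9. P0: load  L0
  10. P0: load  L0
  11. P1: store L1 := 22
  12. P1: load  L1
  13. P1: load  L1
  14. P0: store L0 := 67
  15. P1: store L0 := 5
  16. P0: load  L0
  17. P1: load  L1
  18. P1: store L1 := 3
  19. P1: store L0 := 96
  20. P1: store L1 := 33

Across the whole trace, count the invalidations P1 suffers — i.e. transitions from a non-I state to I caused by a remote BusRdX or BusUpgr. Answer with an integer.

invalidations = 1

  op1 P0: store L0 := 57 → M/I on L0; bus BusRdX; mem=50
  op2 P1: load  L1 → I/S on L1; bus BusRd; mem=70
  op3 P0: load  L0 → M/I on L0; bus (none); mem=50
  op4 P1: store L0 := 30 → I/M on L0; bus BusRdX Flush; mem=57
  op5 P0: load  L1 → S/S on L1; bus BusRd; mem=70
  op6 P1: load  L1 → S/S on L1; bus (none); mem=70
  op7 P1: load  L0 → I/M on L0; bus (none); mem=57
  op8 P0: store L0 := 99 → M/I on L0; bus BusRdX Flush; mem=30
  op9 P0: load  L0 → M/I on L0; bus (none); mem=30
  op10 P0: load  L0 → M/I on L0; bus (none); mem=30
  op11 P1: store L1 := 22 → I/M on L1; bus BusRdX; mem=70
  op12 P1: load  L1 → I/M on L1; bus (none); mem=70
  op13 P1: load  L1 → I/M on L1; bus (none); mem=70
  op14 P0: store L0 := 67 → M/I on L0; bus (none); mem=30
  op15 P1: store L0 := 5 → I/M on L0; bus BusRdX Flush; mem=67
  op16 P0: load  L0 → S/S on L0; bus BusRd Flush; mem=5
  op17 P1: load  L1 → I/M on L1; bus (none); mem=70
  op18 P1: store L1 := 3 → I/M on L1; bus (none); mem=70
  op19 P1: store L0 := 96 → I/M on L0; bus BusRdX; mem=5
  op20 P1: store L1 := 33 → I/M on L1; bus (none); mem=70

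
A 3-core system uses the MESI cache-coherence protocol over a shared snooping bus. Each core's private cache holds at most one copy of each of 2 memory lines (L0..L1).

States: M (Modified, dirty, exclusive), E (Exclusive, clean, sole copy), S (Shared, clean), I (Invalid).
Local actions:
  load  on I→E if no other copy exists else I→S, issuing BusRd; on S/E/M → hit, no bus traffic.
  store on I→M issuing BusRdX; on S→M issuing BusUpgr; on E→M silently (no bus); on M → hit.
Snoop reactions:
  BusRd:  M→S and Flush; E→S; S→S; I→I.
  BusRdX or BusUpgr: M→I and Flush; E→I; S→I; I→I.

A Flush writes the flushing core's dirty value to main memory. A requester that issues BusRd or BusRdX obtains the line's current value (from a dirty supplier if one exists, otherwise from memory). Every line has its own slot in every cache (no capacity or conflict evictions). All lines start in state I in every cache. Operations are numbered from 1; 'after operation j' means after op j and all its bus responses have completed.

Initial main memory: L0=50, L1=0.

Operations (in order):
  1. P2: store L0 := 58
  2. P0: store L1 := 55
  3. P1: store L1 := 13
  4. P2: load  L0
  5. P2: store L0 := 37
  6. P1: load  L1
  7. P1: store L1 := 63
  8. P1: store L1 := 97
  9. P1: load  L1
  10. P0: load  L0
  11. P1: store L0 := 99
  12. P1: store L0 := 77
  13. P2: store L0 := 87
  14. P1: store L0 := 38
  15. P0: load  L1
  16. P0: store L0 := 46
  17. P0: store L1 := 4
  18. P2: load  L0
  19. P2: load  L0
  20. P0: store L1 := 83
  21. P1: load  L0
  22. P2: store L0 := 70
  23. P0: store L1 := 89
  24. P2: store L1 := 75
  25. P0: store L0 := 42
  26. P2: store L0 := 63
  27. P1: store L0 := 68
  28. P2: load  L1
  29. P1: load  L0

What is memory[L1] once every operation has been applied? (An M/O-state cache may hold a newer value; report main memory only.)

step 1: P2: store L0 := 58  ⟶  IIM  (L0)  txn=BusRdX  M[L0]=50
step 2: P0: store L1 := 55  ⟶  MII  (L1)  txn=BusRdX  M[L1]=0
step 3: P1: store L1 := 13  ⟶  IMI  (L1)  txn=BusRdX+Flush  M[L1]=55
step 4: P2: load  L0  ⟶  IIM  (L0)  txn=∅  M[L0]=50
step 5: P2: store L0 := 37  ⟶  IIM  (L0)  txn=∅  M[L0]=50
step 6: P1: load  L1  ⟶  IMI  (L1)  txn=∅  M[L1]=55
step 7: P1: store L1 := 63  ⟶  IMI  (L1)  txn=∅  M[L1]=55
step 8: P1: store L1 := 97  ⟶  IMI  (L1)  txn=∅  M[L1]=55
step 9: P1: load  L1  ⟶  IMI  (L1)  txn=∅  M[L1]=55
step 10: P0: load  L0  ⟶  SIS  (L0)  txn=BusRd+Flush  M[L0]=37
step 11: P1: store L0 := 99  ⟶  IMI  (L0)  txn=BusRdX  M[L0]=37
step 12: P1: store L0 := 77  ⟶  IMI  (L0)  txn=∅  M[L0]=37
step 13: P2: store L0 := 87  ⟶  IIM  (L0)  txn=BusRdX+Flush  M[L0]=77
step 14: P1: store L0 := 38  ⟶  IMI  (L0)  txn=BusRdX+Flush  M[L0]=87
step 15: P0: load  L1  ⟶  SSI  (L1)  txn=BusRd+Flush  M[L1]=97
step 16: P0: store L0 := 46  ⟶  MII  (L0)  txn=BusRdX+Flush  M[L0]=38
step 17: P0: store L1 := 4  ⟶  MII  (L1)  txn=BusUpgr  M[L1]=97
step 18: P2: load  L0  ⟶  SIS  (L0)  txn=BusRd+Flush  M[L0]=46
step 19: P2: load  L0  ⟶  SIS  (L0)  txn=∅  M[L0]=46
step 20: P0: store L1 := 83  ⟶  MII  (L1)  txn=∅  M[L1]=97
step 21: P1: load  L0  ⟶  SSS  (L0)  txn=BusRd  M[L0]=46
step 22: P2: store L0 := 70  ⟶  IIM  (L0)  txn=BusUpgr  M[L0]=46
step 23: P0: store L1 := 89  ⟶  MII  (L1)  txn=∅  M[L1]=97
step 24: P2: store L1 := 75  ⟶  IIM  (L1)  txn=BusRdX+Flush  M[L1]=89
step 25: P0: store L0 := 42  ⟶  MII  (L0)  txn=BusRdX+Flush  M[L0]=70
step 26: P2: store L0 := 63  ⟶  IIM  (L0)  txn=BusRdX+Flush  M[L0]=42
step 27: P1: store L0 := 68  ⟶  IMI  (L0)  txn=BusRdX+Flush  M[L0]=63
step 28: P2: load  L1  ⟶  IIM  (L1)  txn=∅  M[L1]=89
step 29: P1: load  L0  ⟶  IMI  (L0)  txn=∅  M[L0]=63

memory[L1] = 89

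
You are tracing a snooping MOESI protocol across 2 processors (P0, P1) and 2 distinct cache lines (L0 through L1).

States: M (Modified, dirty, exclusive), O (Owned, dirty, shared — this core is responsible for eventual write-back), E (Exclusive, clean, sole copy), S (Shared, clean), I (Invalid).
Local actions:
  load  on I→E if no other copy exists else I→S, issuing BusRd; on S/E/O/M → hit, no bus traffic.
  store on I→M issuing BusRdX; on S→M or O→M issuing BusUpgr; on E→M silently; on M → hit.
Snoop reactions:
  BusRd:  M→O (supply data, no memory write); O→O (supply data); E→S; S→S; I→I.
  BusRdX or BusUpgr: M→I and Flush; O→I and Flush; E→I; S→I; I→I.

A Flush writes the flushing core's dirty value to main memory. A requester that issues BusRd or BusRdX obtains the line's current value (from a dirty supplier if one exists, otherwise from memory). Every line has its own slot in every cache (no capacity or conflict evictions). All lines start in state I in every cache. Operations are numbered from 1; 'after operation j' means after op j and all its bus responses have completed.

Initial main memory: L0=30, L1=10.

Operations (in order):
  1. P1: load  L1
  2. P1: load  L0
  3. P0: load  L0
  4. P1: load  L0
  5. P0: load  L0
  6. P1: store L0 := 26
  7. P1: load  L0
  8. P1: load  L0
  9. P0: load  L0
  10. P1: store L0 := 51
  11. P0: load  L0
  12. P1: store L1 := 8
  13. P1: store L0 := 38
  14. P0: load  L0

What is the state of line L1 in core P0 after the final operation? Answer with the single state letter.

step 1: P1: load  L1  ⟶  IE  (L1)  txn=BusRd  M[L1]=10
step 2: P1: load  L0  ⟶  IE  (L0)  txn=BusRd  M[L0]=30
step 3: P0: load  L0  ⟶  SS  (L0)  txn=BusRd  M[L0]=30
step 4: P1: load  L0  ⟶  SS  (L0)  txn=∅  M[L0]=30
step 5: P0: load  L0  ⟶  SS  (L0)  txn=∅  M[L0]=30
step 6: P1: store L0 := 26  ⟶  IM  (L0)  txn=BusUpgr  M[L0]=30
step 7: P1: load  L0  ⟶  IM  (L0)  txn=∅  M[L0]=30
step 8: P1: load  L0  ⟶  IM  (L0)  txn=∅  M[L0]=30
step 9: P0: load  L0  ⟶  SO  (L0)  txn=BusRd  M[L0]=30
step 10: P1: store L0 := 51  ⟶  IM  (L0)  txn=BusUpgr  M[L0]=30
step 11: P0: load  L0  ⟶  SO  (L0)  txn=BusRd  M[L0]=30
step 12: P1: store L1 := 8  ⟶  IM  (L1)  txn=∅  M[L1]=10
step 13: P1: store L0 := 38  ⟶  IM  (L0)  txn=BusUpgr  M[L0]=30
step 14: P0: load  L0  ⟶  SO  (L0)  txn=BusRd  M[L0]=30

state = I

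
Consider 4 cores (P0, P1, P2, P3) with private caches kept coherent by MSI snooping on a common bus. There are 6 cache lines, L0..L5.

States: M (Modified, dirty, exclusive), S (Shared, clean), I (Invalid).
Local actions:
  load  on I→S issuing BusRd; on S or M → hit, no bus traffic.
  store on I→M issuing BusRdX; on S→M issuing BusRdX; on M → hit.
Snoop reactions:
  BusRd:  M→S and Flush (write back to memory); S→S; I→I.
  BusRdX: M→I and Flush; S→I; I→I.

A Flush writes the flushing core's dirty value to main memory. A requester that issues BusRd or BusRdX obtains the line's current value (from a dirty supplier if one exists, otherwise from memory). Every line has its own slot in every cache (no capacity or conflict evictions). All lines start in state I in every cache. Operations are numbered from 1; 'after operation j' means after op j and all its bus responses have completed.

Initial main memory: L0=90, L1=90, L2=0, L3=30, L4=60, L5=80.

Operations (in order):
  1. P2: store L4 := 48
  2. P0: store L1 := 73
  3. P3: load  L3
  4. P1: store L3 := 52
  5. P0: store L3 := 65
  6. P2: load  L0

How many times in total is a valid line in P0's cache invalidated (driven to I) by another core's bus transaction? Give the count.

invalidations = 0

  op1 P2: store L4 := 48 → I/I/M/I on L4; bus BusRdX; mem=60
  op2 P0: store L1 := 73 → M/I/I/I on L1; bus BusRdX; mem=90
  op3 P3: load  L3 → I/I/I/S on L3; bus BusRd; mem=30
  op4 P1: store L3 := 52 → I/M/I/I on L3; bus BusRdX; mem=30
  op5 P0: store L3 := 65 → M/I/I/I on L3; bus BusRdX Flush; mem=52
  op6 P2: load  L0 → I/I/S/I on L0; bus BusRd; mem=90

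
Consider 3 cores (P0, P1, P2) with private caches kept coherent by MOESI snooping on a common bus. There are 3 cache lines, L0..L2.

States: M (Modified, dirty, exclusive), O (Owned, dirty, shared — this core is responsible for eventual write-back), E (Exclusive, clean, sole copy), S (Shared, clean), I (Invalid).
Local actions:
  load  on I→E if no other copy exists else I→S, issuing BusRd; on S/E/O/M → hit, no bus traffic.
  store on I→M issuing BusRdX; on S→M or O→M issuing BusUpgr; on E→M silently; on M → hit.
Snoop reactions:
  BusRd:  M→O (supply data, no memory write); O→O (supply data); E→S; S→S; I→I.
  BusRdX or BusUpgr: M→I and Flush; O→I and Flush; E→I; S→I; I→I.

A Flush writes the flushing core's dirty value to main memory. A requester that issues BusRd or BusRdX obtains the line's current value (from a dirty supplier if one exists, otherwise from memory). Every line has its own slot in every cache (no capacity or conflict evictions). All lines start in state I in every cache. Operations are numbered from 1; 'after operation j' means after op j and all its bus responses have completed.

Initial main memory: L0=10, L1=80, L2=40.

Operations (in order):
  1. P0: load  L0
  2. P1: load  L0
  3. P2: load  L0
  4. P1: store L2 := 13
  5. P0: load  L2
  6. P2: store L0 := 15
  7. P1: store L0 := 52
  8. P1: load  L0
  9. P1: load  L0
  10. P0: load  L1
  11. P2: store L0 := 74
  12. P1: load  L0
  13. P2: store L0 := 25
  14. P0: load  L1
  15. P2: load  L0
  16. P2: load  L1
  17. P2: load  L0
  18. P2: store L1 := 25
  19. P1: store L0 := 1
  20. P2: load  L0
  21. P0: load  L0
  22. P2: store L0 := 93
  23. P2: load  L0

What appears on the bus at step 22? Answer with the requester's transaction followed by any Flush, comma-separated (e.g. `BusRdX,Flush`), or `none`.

step 1: P0: load  L0  ⟶  EII  (L0)  txn=BusRd  M[L0]=10
step 2: P1: load  L0  ⟶  SSI  (L0)  txn=BusRd  M[L0]=10
step 3: P2: load  L0  ⟶  SSS  (L0)  txn=BusRd  M[L0]=10
step 4: P1: store L2 := 13  ⟶  IMI  (L2)  txn=BusRdX  M[L2]=40
step 5: P0: load  L2  ⟶  SOI  (L2)  txn=BusRd  M[L2]=40
step 6: P2: store L0 := 15  ⟶  IIM  (L0)  txn=BusUpgr  M[L0]=10
step 7: P1: store L0 := 52  ⟶  IMI  (L0)  txn=BusRdX+Flush  M[L0]=15
step 8: P1: load  L0  ⟶  IMI  (L0)  txn=∅  M[L0]=15
step 9: P1: load  L0  ⟶  IMI  (L0)  txn=∅  M[L0]=15
step 10: P0: load  L1  ⟶  EII  (L1)  txn=BusRd  M[L1]=80
step 11: P2: store L0 := 74  ⟶  IIM  (L0)  txn=BusRdX+Flush  M[L0]=52
step 12: P1: load  L0  ⟶  ISO  (L0)  txn=BusRd  M[L0]=52
step 13: P2: store L0 := 25  ⟶  IIM  (L0)  txn=BusUpgr  M[L0]=52
step 14: P0: load  L1  ⟶  EII  (L1)  txn=∅  M[L1]=80
step 15: P2: load  L0  ⟶  IIM  (L0)  txn=∅  M[L0]=52
step 16: P2: load  L1  ⟶  SIS  (L1)  txn=BusRd  M[L1]=80
step 17: P2: load  L0  ⟶  IIM  (L0)  txn=∅  M[L0]=52
step 18: P2: store L1 := 25  ⟶  IIM  (L1)  txn=BusUpgr  M[L1]=80
step 19: P1: store L0 := 1  ⟶  IMI  (L0)  txn=BusRdX+Flush  M[L0]=25
step 20: P2: load  L0  ⟶  IOS  (L0)  txn=BusRd  M[L0]=25
step 21: P0: load  L0  ⟶  SOS  (L0)  txn=BusRd  M[L0]=25
step 22: P2: store L0 := 93  ⟶  IIM  (L0)  txn=BusUpgr+Flush  M[L0]=1
step 23: P2: load  L0  ⟶  IIM  (L0)  txn=∅  M[L0]=1

bus = BusUpgr,Flush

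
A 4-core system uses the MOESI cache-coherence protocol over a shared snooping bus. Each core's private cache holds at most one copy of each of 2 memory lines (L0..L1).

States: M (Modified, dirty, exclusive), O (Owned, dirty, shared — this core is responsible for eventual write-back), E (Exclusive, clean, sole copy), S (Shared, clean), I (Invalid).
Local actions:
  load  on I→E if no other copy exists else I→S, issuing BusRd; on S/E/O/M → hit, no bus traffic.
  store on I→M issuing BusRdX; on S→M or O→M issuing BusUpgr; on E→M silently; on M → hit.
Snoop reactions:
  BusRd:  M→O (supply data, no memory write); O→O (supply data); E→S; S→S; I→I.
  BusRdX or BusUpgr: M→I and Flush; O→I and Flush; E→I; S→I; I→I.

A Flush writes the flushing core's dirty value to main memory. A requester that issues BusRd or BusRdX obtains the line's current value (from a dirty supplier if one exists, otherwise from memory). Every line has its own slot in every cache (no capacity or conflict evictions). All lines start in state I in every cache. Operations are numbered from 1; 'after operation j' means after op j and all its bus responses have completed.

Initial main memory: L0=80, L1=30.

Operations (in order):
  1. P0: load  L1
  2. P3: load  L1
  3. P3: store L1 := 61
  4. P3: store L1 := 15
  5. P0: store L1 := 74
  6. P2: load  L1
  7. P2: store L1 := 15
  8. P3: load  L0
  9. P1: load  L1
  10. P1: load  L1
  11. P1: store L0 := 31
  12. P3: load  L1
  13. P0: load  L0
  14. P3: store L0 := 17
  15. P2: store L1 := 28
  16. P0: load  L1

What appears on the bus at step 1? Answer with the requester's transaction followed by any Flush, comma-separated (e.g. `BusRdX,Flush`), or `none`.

bus = BusRd

1. P0: load  L1  bus=[BusRd]  L1: P0=E P1=I P2=I P3=I  mem[L1]=30
2. P3: load  L1  bus=[BusRd]  L1: P0=S P1=I P2=I P3=S  mem[L1]=30
3. P3: store L1 := 61  bus=[BusUpgr]  L1: P0=I P1=I P2=I P3=M  mem[L1]=30
4. P3: store L1 := 15  bus=[-]  L1: P0=I P1=I P2=I P3=M  mem[L1]=30
5. P0: store L1 := 74  bus=[BusRdX,Flush]  L1: P0=M P1=I P2=I P3=I  mem[L1]=15
6. P2: load  L1  bus=[BusRd]  L1: P0=O P1=I P2=S P3=I  mem[L1]=15
7. P2: store L1 := 15  bus=[BusUpgr,Flush]  L1: P0=I P1=I P2=M P3=I  mem[L1]=74
8. P3: load  L0  bus=[BusRd]  L0: P0=I P1=I P2=I P3=E  mem[L0]=80
9. P1: load  L1  bus=[BusRd]  L1: P0=I P1=S P2=O P3=I  mem[L1]=74
10. P1: load  L1  bus=[-]  L1: P0=I P1=S P2=O P3=I  mem[L1]=74
11. P1: store L0 := 31  bus=[BusRdX]  L0: P0=I P1=M P2=I P3=I  mem[L0]=80
12. P3: load  L1  bus=[BusRd]  L1: P0=I P1=S P2=O P3=S  mem[L1]=74
13. P0: load  L0  bus=[BusRd]  L0: P0=S P1=O P2=I P3=I  mem[L0]=80
14. P3: store L0 := 17  bus=[BusRdX,Flush]  L0: P0=I P1=I P2=I P3=M  mem[L0]=31
15. P2: store L1 := 28  bus=[BusUpgr]  L1: P0=I P1=I P2=M P3=I  mem[L1]=74
16. P0: load  L1  bus=[BusRd]  L1: P0=S P1=I P2=O P3=I  mem[L1]=74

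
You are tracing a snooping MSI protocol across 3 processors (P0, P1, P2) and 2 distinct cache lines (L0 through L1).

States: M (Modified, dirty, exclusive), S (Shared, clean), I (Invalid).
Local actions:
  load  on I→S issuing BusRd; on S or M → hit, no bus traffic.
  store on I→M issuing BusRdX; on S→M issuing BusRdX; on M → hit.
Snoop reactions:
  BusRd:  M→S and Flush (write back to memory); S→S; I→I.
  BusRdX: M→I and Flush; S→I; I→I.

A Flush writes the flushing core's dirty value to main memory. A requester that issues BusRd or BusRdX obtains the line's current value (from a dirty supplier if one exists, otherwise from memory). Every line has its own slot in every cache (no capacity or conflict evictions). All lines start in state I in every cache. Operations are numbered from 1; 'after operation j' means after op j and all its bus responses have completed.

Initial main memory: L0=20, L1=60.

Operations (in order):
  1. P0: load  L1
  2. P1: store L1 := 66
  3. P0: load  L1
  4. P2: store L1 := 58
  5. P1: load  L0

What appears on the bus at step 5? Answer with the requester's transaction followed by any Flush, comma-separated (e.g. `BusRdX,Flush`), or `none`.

[1] P0: load  L1 | P0:S(60), P1:I, P2:I | bus: BusRd
[2] P1: store L1 := 66 | P0:I, P1:M(66), P2:I | bus: BusRdX
[3] P0: load  L1 | P0:S(66), P1:S(66), P2:I | bus: BusRd,Flush
[4] P2: store L1 := 58 | P0:I, P1:I, P2:M(58) | bus: BusRdX
[5] P1: load  L0 | P0:I, P1:S(20), P2:I | bus: BusRd

bus = BusRd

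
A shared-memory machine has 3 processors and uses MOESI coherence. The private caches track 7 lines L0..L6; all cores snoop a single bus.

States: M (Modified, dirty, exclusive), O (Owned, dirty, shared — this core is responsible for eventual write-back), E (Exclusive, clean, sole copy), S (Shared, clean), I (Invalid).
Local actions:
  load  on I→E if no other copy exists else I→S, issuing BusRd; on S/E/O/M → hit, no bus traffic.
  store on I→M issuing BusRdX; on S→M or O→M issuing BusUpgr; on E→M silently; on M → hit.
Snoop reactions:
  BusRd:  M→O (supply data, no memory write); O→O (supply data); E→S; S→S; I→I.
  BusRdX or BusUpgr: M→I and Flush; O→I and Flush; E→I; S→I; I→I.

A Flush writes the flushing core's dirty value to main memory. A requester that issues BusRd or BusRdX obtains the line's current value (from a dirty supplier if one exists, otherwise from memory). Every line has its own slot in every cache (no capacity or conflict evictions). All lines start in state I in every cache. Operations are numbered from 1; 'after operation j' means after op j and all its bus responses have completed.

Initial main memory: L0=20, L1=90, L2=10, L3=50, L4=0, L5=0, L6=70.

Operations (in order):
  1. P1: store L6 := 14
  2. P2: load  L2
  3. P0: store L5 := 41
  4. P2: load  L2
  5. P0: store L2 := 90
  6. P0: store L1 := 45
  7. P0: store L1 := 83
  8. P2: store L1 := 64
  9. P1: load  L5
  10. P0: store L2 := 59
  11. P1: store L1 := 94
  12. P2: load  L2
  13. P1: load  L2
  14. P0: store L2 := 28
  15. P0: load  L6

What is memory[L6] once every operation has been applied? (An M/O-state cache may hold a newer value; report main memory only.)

[1] P1: store L6 := 14 | P0:I, P1:M(14), P2:I | bus: BusRdX
[2] P2: load  L2 | P0:I, P1:I, P2:E(10) | bus: BusRd
[3] P0: store L5 := 41 | P0:M(41), P1:I, P2:I | bus: BusRdX
[4] P2: load  L2 | P0:I, P1:I, P2:E(10) | bus: none
[5] P0: store L2 := 90 | P0:M(90), P1:I, P2:I | bus: BusRdX
[6] P0: store L1 := 45 | P0:M(45), P1:I, P2:I | bus: BusRdX
[7] P0: store L1 := 83 | P0:M(83), P1:I, P2:I | bus: none
[8] P2: store L1 := 64 | P0:I, P1:I, P2:M(64) | bus: BusRdX,Flush
[9] P1: load  L5 | P0:O(41), P1:S(41), P2:I | bus: BusRd
[10] P0: store L2 := 59 | P0:M(59), P1:I, P2:I | bus: none
[11] P1: store L1 := 94 | P0:I, P1:M(94), P2:I | bus: BusRdX,Flush
[12] P2: load  L2 | P0:O(59), P1:I, P2:S(59) | bus: BusRd
[13] P1: load  L2 | P0:O(59), P1:S(59), P2:S(59) | bus: BusRd
[14] P0: store L2 := 28 | P0:M(28), P1:I, P2:I | bus: BusUpgr
[15] P0: load  L6 | P0:S(14), P1:O(14), P2:I | bus: BusRd

memory[L6] = 70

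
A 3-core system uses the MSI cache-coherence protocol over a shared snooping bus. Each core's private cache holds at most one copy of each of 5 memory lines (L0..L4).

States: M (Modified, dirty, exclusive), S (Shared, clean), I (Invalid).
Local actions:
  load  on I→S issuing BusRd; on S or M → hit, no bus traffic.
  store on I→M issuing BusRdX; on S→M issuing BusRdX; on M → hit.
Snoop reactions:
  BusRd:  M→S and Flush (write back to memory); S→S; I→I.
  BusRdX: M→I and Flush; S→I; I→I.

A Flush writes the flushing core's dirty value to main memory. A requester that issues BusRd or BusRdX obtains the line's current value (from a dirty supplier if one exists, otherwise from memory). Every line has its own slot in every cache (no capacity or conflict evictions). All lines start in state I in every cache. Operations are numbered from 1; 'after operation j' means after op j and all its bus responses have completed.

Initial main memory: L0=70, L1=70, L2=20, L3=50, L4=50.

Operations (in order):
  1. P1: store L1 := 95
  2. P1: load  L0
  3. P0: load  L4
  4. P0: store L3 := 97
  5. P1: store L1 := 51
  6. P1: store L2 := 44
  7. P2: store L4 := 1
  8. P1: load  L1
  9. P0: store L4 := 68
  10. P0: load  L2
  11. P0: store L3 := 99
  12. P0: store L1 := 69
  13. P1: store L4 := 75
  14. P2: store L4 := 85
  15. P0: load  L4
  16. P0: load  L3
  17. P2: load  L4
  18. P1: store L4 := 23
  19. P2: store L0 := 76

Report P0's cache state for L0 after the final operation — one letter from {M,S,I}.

  op1 P1: store L1 := 95 → I/M/I on L1; bus BusRdX; mem=70
  op2 P1: load  L0 → I/S/I on L0; bus BusRd; mem=70
  op3 P0: load  L4 → S/I/I on L4; bus BusRd; mem=50
  op4 P0: store L3 := 97 → M/I/I on L3; bus BusRdX; mem=50
  op5 P1: store L1 := 51 → I/M/I on L1; bus (none); mem=70
  op6 P1: store L2 := 44 → I/M/I on L2; bus BusRdX; mem=20
  op7 P2: store L4 := 1 → I/I/M on L4; bus BusRdX; mem=50
  op8 P1: load  L1 → I/M/I on L1; bus (none); mem=70
  op9 P0: store L4 := 68 → M/I/I on L4; bus BusRdX Flush; mem=1
  op10 P0: load  L2 → S/S/I on L2; bus BusRd Flush; mem=44
  op11 P0: store L3 := 99 → M/I/I on L3; bus (none); mem=50
  op12 P0: store L1 := 69 → M/I/I on L1; bus BusRdX Flush; mem=51
  op13 P1: store L4 := 75 → I/M/I on L4; bus BusRdX Flush; mem=68
  op14 P2: store L4 := 85 → I/I/M on L4; bus BusRdX Flush; mem=75
  op15 P0: load  L4 → S/I/S on L4; bus BusRd Flush; mem=85
  op16 P0: load  L3 → M/I/I on L3; bus (none); mem=50
  op17 P2: load  L4 → S/I/S on L4; bus (none); mem=85
  op18 P1: store L4 := 23 → I/M/I on L4; bus BusRdX; mem=85
  op19 P2: store L0 := 76 → I/I/M on L0; bus BusRdX; mem=70

state = I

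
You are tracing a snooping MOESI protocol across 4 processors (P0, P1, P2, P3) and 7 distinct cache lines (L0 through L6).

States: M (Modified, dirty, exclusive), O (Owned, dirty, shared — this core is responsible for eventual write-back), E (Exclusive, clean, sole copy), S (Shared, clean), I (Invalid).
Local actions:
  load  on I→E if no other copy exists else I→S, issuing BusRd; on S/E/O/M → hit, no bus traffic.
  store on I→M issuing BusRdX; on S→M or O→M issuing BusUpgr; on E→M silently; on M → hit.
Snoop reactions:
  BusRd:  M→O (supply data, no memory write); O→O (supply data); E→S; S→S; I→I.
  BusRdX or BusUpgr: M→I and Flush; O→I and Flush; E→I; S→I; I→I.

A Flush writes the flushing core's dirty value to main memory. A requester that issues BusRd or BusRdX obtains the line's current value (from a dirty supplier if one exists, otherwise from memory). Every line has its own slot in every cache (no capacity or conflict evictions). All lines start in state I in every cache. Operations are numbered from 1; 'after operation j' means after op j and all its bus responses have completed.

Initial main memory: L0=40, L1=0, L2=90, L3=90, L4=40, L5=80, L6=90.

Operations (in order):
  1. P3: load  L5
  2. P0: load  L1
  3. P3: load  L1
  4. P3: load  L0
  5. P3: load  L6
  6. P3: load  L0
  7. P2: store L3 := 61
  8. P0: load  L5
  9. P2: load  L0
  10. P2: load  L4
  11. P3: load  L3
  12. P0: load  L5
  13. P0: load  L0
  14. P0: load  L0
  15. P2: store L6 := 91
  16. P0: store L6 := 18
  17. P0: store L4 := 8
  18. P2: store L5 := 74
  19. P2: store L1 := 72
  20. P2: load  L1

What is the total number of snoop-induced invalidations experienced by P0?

1. P3: load  L5  bus=[BusRd]  L5: P0=I P1=I P2=I P3=E  mem[L5]=80
2. P0: load  L1  bus=[BusRd]  L1: P0=E P1=I P2=I P3=I  mem[L1]=0
3. P3: load  L1  bus=[BusRd]  L1: P0=S P1=I P2=I P3=S  mem[L1]=0
4. P3: load  L0  bus=[BusRd]  L0: P0=I P1=I P2=I P3=E  mem[L0]=40
5. P3: load  L6  bus=[BusRd]  L6: P0=I P1=I P2=I P3=E  mem[L6]=90
6. P3: load  L0  bus=[-]  L0: P0=I P1=I P2=I P3=E  mem[L0]=40
7. P2: store L3 := 61  bus=[BusRdX]  L3: P0=I P1=I P2=M P3=I  mem[L3]=90
8. P0: load  L5  bus=[BusRd]  L5: P0=S P1=I P2=I P3=S  mem[L5]=80
9. P2: load  L0  bus=[BusRd]  L0: P0=I P1=I P2=S P3=S  mem[L0]=40
10. P2: load  L4  bus=[BusRd]  L4: P0=I P1=I P2=E P3=I  mem[L4]=40
11. P3: load  L3  bus=[BusRd]  L3: P0=I P1=I P2=O P3=S  mem[L3]=90
12. P0: load  L5  bus=[-]  L5: P0=S P1=I P2=I P3=S  mem[L5]=80
13. P0: load  L0  bus=[BusRd]  L0: P0=S P1=I P2=S P3=S  mem[L0]=40
14. P0: load  L0  bus=[-]  L0: P0=S P1=I P2=S P3=S  mem[L0]=40
15. P2: store L6 := 91  bus=[BusRdX]  L6: P0=I P1=I P2=M P3=I  mem[L6]=90
16. P0: store L6 := 18  bus=[BusRdX,Flush]  L6: P0=M P1=I P2=I P3=I  mem[L6]=91
17. P0: store L4 := 8  bus=[BusRdX]  L4: P0=M P1=I P2=I P3=I  mem[L4]=40
18. P2: store L5 := 74  bus=[BusRdX]  L5: P0=I P1=I P2=M P3=I  mem[L5]=80
19. P2: store L1 := 72  bus=[BusRdX]  L1: P0=I P1=I P2=M P3=I  mem[L1]=0
20. P2: load  L1  bus=[-]  L1: P0=I P1=I P2=M P3=I  mem[L1]=0

invalidations = 2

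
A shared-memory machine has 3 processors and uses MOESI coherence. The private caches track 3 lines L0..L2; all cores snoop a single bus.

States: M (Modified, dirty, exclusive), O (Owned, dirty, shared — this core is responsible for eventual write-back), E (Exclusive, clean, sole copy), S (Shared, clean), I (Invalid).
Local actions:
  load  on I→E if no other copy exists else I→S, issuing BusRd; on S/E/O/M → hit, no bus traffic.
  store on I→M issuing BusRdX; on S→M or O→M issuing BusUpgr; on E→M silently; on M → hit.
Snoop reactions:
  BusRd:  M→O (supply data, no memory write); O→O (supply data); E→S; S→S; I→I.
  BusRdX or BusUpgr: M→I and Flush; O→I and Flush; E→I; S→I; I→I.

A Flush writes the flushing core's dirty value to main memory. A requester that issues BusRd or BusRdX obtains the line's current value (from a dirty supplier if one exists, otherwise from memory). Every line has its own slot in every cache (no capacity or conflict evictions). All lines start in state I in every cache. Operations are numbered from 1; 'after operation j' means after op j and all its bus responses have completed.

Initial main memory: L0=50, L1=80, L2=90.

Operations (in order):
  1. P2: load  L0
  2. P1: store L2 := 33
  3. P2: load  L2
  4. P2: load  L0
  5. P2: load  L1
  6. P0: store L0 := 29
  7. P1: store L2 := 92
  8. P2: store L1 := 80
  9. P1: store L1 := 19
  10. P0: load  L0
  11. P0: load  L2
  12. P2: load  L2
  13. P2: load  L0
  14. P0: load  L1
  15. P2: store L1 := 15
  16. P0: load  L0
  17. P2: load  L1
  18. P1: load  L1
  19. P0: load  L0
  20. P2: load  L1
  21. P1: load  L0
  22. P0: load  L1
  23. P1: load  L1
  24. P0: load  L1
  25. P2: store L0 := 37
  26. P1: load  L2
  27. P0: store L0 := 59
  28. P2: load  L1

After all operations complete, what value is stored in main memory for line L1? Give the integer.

memory[L1] = 19

1. P2: load  L0  bus=[BusRd]  L0: P0=I P1=I P2=E  mem[L0]=50
2. P1: store L2 := 33  bus=[BusRdX]  L2: P0=I P1=M P2=I  mem[L2]=90
3. P2: load  L2  bus=[BusRd]  L2: P0=I P1=O P2=S  mem[L2]=90
4. P2: load  L0  bus=[-]  L0: P0=I P1=I P2=E  mem[L0]=50
5. P2: load  L1  bus=[BusRd]  L1: P0=I P1=I P2=E  mem[L1]=80
6. P0: store L0 := 29  bus=[BusRdX]  L0: P0=M P1=I P2=I  mem[L0]=50
7. P1: store L2 := 92  bus=[BusUpgr]  L2: P0=I P1=M P2=I  mem[L2]=90
8. P2: store L1 := 80  bus=[-]  L1: P0=I P1=I P2=M  mem[L1]=80
9. P1: store L1 := 19  bus=[BusRdX,Flush]  L1: P0=I P1=M P2=I  mem[L1]=80
10. P0: load  L0  bus=[-]  L0: P0=M P1=I P2=I  mem[L0]=50
11. P0: load  L2  bus=[BusRd]  L2: P0=S P1=O P2=I  mem[L2]=90
12. P2: load  L2  bus=[BusRd]  L2: P0=S P1=O P2=S  mem[L2]=90
13. P2: load  L0  bus=[BusRd]  L0: P0=O P1=I P2=S  mem[L0]=50
14. P0: load  L1  bus=[BusRd]  L1: P0=S P1=O P2=I  mem[L1]=80
15. P2: store L1 := 15  bus=[BusRdX,Flush]  L1: P0=I P1=I P2=M  mem[L1]=19
16. P0: load  L0  bus=[-]  L0: P0=O P1=I P2=S  mem[L0]=50
17. P2: load  L1  bus=[-]  L1: P0=I P1=I P2=M  mem[L1]=19
18. P1: load  L1  bus=[BusRd]  L1: P0=I P1=S P2=O  mem[L1]=19
19. P0: load  L0  bus=[-]  L0: P0=O P1=I P2=S  mem[L0]=50
20. P2: load  L1  bus=[-]  L1: P0=I P1=S P2=O  mem[L1]=19
21. P1: load  L0  bus=[BusRd]  L0: P0=O P1=S P2=S  mem[L0]=50
22. P0: load  L1  bus=[BusRd]  L1: P0=S P1=S P2=O  mem[L1]=19
23. P1: load  L1  bus=[-]  L1: P0=S P1=S P2=O  mem[L1]=19
24. P0: load  L1  bus=[-]  L1: P0=S P1=S P2=O  mem[L1]=19
25. P2: store L0 := 37  bus=[BusUpgr,Flush]  L0: P0=I P1=I P2=M  mem[L0]=29
26. P1: load  L2  bus=[-]  L2: P0=S P1=O P2=S  mem[L2]=90
27. P0: store L0 := 59  bus=[BusRdX,Flush]  L0: P0=M P1=I P2=I  mem[L0]=37
28. P2: load  L1  bus=[-]  L1: P0=S P1=S P2=O  mem[L1]=19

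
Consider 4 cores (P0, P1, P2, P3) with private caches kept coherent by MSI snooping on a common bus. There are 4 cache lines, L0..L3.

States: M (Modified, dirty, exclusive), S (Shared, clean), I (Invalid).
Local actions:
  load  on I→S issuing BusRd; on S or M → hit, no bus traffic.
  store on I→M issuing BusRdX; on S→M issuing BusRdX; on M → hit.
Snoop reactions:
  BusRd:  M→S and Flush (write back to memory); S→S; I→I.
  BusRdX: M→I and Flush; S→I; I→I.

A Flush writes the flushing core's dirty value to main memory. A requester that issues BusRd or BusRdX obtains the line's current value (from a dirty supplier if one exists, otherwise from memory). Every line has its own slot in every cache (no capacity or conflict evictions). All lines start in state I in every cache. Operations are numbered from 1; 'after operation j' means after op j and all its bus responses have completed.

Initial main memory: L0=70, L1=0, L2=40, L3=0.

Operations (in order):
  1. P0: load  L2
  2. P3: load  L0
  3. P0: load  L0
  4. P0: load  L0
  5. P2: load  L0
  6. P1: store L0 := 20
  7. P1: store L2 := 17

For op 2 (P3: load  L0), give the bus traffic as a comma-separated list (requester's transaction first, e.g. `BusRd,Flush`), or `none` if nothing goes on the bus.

step 1: P0: load  L2  ⟶  SIII  (L2)  txn=BusRd  M[L2]=40
step 2: P3: load  L0  ⟶  IIIS  (L0)  txn=BusRd  M[L0]=70
step 3: P0: load  L0  ⟶  SIIS  (L0)  txn=BusRd  M[L0]=70
step 4: P0: load  L0  ⟶  SIIS  (L0)  txn=∅  M[L0]=70
step 5: P2: load  L0  ⟶  SISS  (L0)  txn=BusRd  M[L0]=70
step 6: P1: store L0 := 20  ⟶  IMII  (L0)  txn=BusRdX  M[L0]=70
step 7: P1: store L2 := 17  ⟶  IMII  (L2)  txn=BusRdX  M[L2]=40

bus = BusRd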